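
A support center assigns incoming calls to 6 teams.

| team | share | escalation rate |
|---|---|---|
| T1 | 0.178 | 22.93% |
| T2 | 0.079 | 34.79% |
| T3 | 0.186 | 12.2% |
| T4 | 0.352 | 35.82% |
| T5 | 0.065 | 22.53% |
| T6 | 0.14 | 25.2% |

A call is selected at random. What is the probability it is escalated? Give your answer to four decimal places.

P(E) ≈ 0.2670

P(E) = P(E|T1)·P(T1) + P(E|T2)·P(T2) + P(E|T3)·P(T3) + P(E|T4)·P(T4) + P(E|T5)·P(T5) + P(E|T6)·P(T6)
      = 0.2293·0.178 + 0.3479·0.079 + 0.122·0.186 + 0.3582·0.352 + 0.2253·0.065 + 0.252·0.14
      = 0.0408154 + 0.0274841 + 0.022692 + 0.1260864 + 0.0146445 + 0.03528 = 0.2670024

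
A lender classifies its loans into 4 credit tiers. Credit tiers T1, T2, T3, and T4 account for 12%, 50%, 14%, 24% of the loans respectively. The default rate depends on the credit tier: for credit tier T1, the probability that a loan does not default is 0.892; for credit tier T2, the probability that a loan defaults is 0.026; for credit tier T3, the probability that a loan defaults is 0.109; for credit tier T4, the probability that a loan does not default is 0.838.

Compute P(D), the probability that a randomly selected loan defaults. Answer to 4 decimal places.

0.0801

P(D|T1) = 1 − 0.892 = 0.108.
P(D|T4) = 1 − 0.838 = 0.162.
By the law of total probability,
P(D) = P(D|T1)·P(T1) + P(D|T2)·P(T2) + P(D|T3)·P(T3) + P(D|T4)·P(T4)
      = 0.108·0.12 + 0.026·0.5 + 0.109·0.14 + 0.162·0.24
      = 0.01296 + 0.013 + 0.01526 + 0.03888 = 0.0801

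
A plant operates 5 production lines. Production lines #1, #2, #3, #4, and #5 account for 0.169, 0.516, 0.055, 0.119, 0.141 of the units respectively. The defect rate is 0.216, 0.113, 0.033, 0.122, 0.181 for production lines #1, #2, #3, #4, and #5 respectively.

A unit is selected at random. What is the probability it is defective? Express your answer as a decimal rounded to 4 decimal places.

Using total probability over the partition,
P(D) = P(D|#1)·P(#1) + P(D|#2)·P(#2) + P(D|#3)·P(#3) + P(D|#4)·P(#4) + P(D|#5)·P(#5)
      = 0.216·0.169 + 0.113·0.516 + 0.033·0.055 + 0.122·0.119 + 0.181·0.141
      = 0.036504 + 0.058308 + 0.001815 + 0.014518 + 0.025521 = 0.136666

P(D) ≈ 0.1367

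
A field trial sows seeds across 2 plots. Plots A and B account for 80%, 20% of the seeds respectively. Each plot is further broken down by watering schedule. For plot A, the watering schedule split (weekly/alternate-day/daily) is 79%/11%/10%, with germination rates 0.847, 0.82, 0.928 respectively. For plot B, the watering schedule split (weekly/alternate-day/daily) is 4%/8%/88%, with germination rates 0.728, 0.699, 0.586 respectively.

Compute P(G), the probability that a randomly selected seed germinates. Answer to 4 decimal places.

P(G|A) = 0.79·0.847 + 0.11·0.82 + 0.1·0.928 = 0.66913 + 0.0902 + 0.0928 = 0.85213
P(G|B) = 0.04·0.728 + 0.08·0.699 + 0.88·0.586 = 0.02912 + 0.05592 + 0.51568 = 0.60072
Then overall,
P(G) = 0.8·0.85213 + 0.2·0.60072
      = 0.681704 + 0.120144 = 0.801848

0.8018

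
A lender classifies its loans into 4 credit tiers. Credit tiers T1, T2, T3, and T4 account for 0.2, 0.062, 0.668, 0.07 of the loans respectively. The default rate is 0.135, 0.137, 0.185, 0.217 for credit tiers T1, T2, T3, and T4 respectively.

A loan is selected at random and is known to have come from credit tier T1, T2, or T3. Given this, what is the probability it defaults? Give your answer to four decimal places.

0.1710

Let S = {T1, T2, T3}.
P(S) = 0.2 + 0.062 + 0.668 = 0.93.
P(D ∩ S) = 0.135·0.2 + 0.137·0.062 + 0.185·0.668 = 0.027 + 0.008494 + 0.12358 = 0.159074.
P(D | S) = 0.159074 / 0.93 = 0.171047…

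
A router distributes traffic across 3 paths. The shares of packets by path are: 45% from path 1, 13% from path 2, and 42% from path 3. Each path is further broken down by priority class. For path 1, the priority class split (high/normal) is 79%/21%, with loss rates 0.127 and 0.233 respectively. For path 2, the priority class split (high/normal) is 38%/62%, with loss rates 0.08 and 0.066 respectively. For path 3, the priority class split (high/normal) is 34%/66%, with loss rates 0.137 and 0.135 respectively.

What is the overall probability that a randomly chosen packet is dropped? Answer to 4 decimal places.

0.1334

P(L|1) = 0.79·0.127 + 0.21·0.233 = 0.10033 + 0.04893 = 0.14926
P(L|2) = 0.38·0.08 + 0.62·0.066 = 0.0304 + 0.04092 = 0.07132
P(L|3) = 0.34·0.137 + 0.66·0.135 = 0.04658 + 0.0891 = 0.13568
Then overall,
P(L) = 0.45·0.14926 + 0.13·0.07132 + 0.42·0.13568
      = 0.067167 + 0.0092716 + 0.0569856 = 0.1334242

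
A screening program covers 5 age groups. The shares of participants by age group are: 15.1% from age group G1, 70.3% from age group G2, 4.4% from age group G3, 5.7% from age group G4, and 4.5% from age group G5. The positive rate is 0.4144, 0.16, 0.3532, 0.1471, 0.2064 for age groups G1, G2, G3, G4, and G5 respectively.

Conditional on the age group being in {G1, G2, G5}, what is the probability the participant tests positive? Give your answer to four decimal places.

Let S = {G1, G2, G5}.
P(S) = 0.151 + 0.703 + 0.045 = 0.899.
P(T ∩ S) = 0.4144·0.151 + 0.16·0.703 + 0.2064·0.045 = 0.0625744 + 0.11248 + 0.009288 = 0.1843424.
P(T | S) = 0.1843424 / 0.899 = 0.205053…

0.2051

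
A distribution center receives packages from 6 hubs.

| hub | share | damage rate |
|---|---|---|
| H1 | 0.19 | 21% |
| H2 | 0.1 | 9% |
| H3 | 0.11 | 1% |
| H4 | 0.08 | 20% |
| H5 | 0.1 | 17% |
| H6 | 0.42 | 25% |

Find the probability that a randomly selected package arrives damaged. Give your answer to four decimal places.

P(D) = P(D|H1)·P(H1) + P(D|H2)·P(H2) + P(D|H3)·P(H3) + P(D|H4)·P(H4) + P(D|H5)·P(H5) + P(D|H6)·P(H6)
      = 0.21·0.19 + 0.09·0.1 + 0.01·0.11 + 0.2·0.08 + 0.17·0.1 + 0.25·0.42
      = 0.0399 + 0.009 + 0.0011 + 0.016 + 0.017 + 0.105 = 0.188

0.1880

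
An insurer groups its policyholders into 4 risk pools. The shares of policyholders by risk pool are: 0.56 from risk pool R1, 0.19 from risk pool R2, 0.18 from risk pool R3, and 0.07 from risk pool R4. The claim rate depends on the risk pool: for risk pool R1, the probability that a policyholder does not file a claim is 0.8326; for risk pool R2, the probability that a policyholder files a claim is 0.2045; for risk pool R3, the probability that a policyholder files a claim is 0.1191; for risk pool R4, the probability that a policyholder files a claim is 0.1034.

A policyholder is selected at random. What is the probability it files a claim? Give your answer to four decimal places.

P(C|R1) = 1 − 0.8326 = 0.1674.
P(C) = P(C|R1)·P(R1) + P(C|R2)·P(R2) + P(C|R3)·P(R3) + P(C|R4)·P(R4)
      = 0.1674·0.56 + 0.2045·0.19 + 0.1191·0.18 + 0.1034·0.07
      = 0.093744 + 0.038855 + 0.021438 + 0.007238 = 0.161275

P(C) ≈ 0.1613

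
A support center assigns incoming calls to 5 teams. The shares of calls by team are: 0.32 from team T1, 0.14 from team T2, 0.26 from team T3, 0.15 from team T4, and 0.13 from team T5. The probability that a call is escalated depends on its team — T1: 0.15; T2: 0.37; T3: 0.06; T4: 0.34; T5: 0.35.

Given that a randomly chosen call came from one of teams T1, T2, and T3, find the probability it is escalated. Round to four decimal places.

0.1603

Let S = {T1, T2, T3}.
P(S) = 0.32 + 0.14 + 0.26 = 0.72.
P(E ∩ S) = 0.15·0.32 + 0.37·0.14 + 0.06·0.26 = 0.048 + 0.0518 + 0.0156 = 0.1154.
P(E | S) = 0.1154 / 0.72 = 0.160278…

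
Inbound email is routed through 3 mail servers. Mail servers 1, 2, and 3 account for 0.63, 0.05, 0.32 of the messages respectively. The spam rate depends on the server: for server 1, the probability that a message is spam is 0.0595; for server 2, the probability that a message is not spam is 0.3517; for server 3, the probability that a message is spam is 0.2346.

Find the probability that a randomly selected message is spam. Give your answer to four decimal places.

0.1450

P(S|2) = 1 − 0.3517 = 0.6483.
P(S) = P(S|1)·P(1) + P(S|2)·P(2) + P(S|3)·P(3)
      = 0.0595·0.63 + 0.6483·0.05 + 0.2346·0.32
      = 0.037485 + 0.032415 + 0.075072 = 0.144972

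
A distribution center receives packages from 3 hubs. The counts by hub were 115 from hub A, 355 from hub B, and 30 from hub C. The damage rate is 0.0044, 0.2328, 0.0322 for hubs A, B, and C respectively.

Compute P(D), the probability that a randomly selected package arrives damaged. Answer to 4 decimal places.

Total: 115 + 355 + 30 = 500.
P(A) = 115/500 = 0.23. P(B) = 355/500 = 0.71. P(C) = 30/500 = 0.06.
By the law of total probability,
P(D) = P(D|A)·P(A) + P(D|B)·P(B) + P(D|C)·P(C)
      = 0.0044·0.23 + 0.2328·0.71 + 0.0322·0.06
      = 0.001012 + 0.165288 + 0.001932 = 0.168232

P(D) ≈ 0.1682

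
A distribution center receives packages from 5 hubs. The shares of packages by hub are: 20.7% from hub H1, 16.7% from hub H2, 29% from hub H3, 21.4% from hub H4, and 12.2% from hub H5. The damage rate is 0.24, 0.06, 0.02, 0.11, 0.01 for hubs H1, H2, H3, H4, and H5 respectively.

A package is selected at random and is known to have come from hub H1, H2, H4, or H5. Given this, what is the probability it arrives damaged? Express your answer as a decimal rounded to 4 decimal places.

P(D|S) ≈ 0.1190

Let S = {H1, H2, H4, H5}.
P(S) = 0.207 + 0.167 + 0.214 + 0.122 = 0.71.
P(D ∩ S) = 0.24·0.207 + 0.06·0.167 + 0.11·0.214 + 0.01·0.122 = 0.04968 + 0.01002 + 0.02354 + 0.00122 = 0.08446.
P(D | S) = 0.08446 / 0.71 = 0.118958…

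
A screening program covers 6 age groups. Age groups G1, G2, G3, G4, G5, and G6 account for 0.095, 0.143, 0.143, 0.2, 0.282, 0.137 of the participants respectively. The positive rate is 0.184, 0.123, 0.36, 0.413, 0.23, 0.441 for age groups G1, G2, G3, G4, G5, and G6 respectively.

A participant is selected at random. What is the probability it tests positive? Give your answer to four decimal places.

P(T) = P(T|G1)·P(G1) + P(T|G2)·P(G2) + P(T|G3)·P(G3) + P(T|G4)·P(G4) + P(T|G5)·P(G5) + P(T|G6)·P(G6)
      = 0.184·0.095 + 0.123·0.143 + 0.36·0.143 + 0.413·0.2 + 0.23·0.282 + 0.441·0.137
      = 0.01748 + 0.017589 + 0.05148 + 0.0826 + 0.06486 + 0.060417 = 0.294426

P(T) ≈ 0.2944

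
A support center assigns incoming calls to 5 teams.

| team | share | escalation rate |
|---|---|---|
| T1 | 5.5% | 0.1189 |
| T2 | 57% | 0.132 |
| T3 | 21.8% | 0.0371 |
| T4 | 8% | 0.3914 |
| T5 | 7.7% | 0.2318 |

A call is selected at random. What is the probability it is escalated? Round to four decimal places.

Using total probability over the partition,
P(E) = P(E|T1)·P(T1) + P(E|T2)·P(T2) + P(E|T3)·P(T3) + P(E|T4)·P(T4) + P(E|T5)·P(T5)
      = 0.1189·0.055 + 0.132·0.57 + 0.0371·0.218 + 0.3914·0.08 + 0.2318·0.077
      = 0.0065395 + 0.07524 + 0.0080878 + 0.031312 + 0.0178486 = 0.1390279

0.1390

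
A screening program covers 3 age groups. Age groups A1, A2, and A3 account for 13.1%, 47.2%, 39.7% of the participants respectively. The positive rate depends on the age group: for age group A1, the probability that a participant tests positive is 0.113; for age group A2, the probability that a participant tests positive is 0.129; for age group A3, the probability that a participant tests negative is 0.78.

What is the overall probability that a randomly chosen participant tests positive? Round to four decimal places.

P(T|A3) = 1 − 0.78 = 0.22.
P(T) = P(T|A1)·P(A1) + P(T|A2)·P(A2) + P(T|A3)·P(A3)
      = 0.113·0.131 + 0.129·0.472 + 0.22·0.397
      = 0.014803 + 0.060888 + 0.08734 = 0.163031

P(T) ≈ 0.1630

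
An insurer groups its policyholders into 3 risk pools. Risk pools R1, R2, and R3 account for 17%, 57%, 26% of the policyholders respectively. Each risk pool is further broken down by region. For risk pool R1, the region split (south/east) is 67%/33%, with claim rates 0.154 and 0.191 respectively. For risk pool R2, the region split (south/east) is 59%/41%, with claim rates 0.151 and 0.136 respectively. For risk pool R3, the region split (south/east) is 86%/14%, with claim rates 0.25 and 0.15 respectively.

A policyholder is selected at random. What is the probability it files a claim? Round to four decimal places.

P(C|R1) = 0.67·0.154 + 0.33·0.191 = 0.10318 + 0.06303 = 0.16621
P(C|R2) = 0.59·0.151 + 0.41·0.136 = 0.08909 + 0.05576 = 0.14485
P(C|R3) = 0.86·0.25 + 0.14·0.15 = 0.215 + 0.021 = 0.236
By total probability over the outer partition,
P(C) = 0.17·0.16621 + 0.57·0.14485 + 0.26·0.236
      = 0.0282557 + 0.0825645 + 0.06136 = 0.1721802

0.1722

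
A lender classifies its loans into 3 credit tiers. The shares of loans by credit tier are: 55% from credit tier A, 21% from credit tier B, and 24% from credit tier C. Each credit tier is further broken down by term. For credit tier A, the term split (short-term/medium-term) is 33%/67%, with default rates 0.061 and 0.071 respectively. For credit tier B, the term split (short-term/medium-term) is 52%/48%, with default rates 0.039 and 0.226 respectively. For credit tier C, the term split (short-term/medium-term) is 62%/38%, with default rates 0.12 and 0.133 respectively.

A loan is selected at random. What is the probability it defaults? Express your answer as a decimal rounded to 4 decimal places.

0.0943

P(D|A) = 0.33·0.061 + 0.67·0.071 = 0.02013 + 0.04757 = 0.0677
P(D|B) = 0.52·0.039 + 0.48·0.226 = 0.02028 + 0.10848 = 0.12876
P(D|C) = 0.62·0.12 + 0.38·0.133 = 0.0744 + 0.05054 = 0.12494
By total probability over the outer partition,
P(D) = 0.55·0.0677 + 0.21·0.12876 + 0.24·0.12494
      = 0.037235 + 0.0270396 + 0.0299856 = 0.0942602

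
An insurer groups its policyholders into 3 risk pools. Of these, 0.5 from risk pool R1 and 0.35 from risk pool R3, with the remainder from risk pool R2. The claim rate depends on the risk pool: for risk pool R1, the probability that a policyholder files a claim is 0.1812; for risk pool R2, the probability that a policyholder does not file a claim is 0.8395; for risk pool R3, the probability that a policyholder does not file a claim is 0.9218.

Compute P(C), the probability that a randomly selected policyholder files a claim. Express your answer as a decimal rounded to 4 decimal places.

P(R2) = 1 − (0.5 + 0.35) = 0.15.
P(C|R2) = 1 − 0.8395 = 0.1605.
P(C|R3) = 1 − 0.9218 = 0.0782.
P(C) = P(C|R1)·P(R1) + P(C|R2)·P(R2) + P(C|R3)·P(R3)
      = 0.1812·0.5 + 0.1605·0.15 + 0.0782·0.35
      = 0.0906 + 0.024075 + 0.02737 = 0.142045

0.1420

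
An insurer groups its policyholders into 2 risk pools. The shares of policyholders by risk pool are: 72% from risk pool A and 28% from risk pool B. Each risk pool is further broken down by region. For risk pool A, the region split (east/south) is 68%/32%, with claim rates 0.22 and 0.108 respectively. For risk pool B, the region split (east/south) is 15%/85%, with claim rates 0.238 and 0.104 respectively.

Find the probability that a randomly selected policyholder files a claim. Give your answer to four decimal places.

P(C|A) = 0.68·0.22 + 0.32·0.108 = 0.1496 + 0.03456 = 0.18416
P(C|B) = 0.15·0.238 + 0.85·0.104 = 0.0357 + 0.0884 = 0.1241
Then overall,
P(C) = 0.72·0.18416 + 0.28·0.1241
      = 0.1325952 + 0.034748 = 0.1673432

P(C) ≈ 0.1673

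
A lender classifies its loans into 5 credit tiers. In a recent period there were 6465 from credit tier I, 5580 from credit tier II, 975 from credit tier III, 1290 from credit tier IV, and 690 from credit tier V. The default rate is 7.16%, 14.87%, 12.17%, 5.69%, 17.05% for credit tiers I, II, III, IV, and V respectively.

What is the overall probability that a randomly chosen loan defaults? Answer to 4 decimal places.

Total: 6465 + 5580 + 975 + 1290 + 690 = 15000.
P(I) = 6465/15000 = 0.431. P(II) = 5580/15000 = 0.372. P(III) = 975/15000 = 0.065. P(IV) = 1290/15000 = 0.086. P(V) = 690/15000 = 0.046.
P(D) = P(D|I)·P(I) + P(D|II)·P(II) + P(D|III)·P(III) + P(D|IV)·P(IV) + P(D|V)·P(V)
      = 0.0716·0.431 + 0.1487·0.372 + 0.1217·0.065 + 0.0569·0.086 + 0.1705·0.046
      = 0.0308596 + 0.0553164 + 0.0079105 + 0.0048934 + 0.007843 = 0.1068229

0.1068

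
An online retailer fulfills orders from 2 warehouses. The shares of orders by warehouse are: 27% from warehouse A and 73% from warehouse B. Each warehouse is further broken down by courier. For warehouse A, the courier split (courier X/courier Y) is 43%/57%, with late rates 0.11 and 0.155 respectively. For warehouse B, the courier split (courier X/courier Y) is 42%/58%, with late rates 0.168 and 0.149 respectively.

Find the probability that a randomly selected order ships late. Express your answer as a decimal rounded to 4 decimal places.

0.1512

P(L|A) = 0.43·0.11 + 0.57·0.155 = 0.0473 + 0.08835 = 0.13565
P(L|B) = 0.42·0.168 + 0.58·0.149 = 0.07056 + 0.08642 = 0.15698
By total probability over the outer partition,
P(L) = 0.27·0.13565 + 0.73·0.15698
      = 0.0366255 + 0.1145954 = 0.1512209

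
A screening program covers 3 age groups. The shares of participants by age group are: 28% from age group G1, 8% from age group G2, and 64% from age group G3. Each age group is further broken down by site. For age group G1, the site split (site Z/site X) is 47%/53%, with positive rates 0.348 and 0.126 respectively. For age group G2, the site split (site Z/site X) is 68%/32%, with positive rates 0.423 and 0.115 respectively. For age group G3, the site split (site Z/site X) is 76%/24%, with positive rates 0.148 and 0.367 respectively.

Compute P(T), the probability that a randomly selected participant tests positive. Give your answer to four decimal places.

0.2188

P(T|G1) = 0.47·0.348 + 0.53·0.126 = 0.16356 + 0.06678 = 0.23034
P(T|G2) = 0.68·0.423 + 0.32·0.115 = 0.28764 + 0.0368 = 0.32444
P(T|G3) = 0.76·0.148 + 0.24·0.367 = 0.11248 + 0.08808 = 0.20056
By total probability over the outer partition,
P(T) = 0.28·0.23034 + 0.08·0.32444 + 0.64·0.20056
      = 0.0644952 + 0.0259552 + 0.1283584 = 0.2188088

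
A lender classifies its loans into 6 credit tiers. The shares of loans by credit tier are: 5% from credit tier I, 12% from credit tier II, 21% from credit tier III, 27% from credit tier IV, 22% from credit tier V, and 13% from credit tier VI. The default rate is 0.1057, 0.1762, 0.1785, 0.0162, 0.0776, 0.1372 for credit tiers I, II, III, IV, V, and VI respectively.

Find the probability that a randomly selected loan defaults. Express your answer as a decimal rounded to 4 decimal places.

P(D) ≈ 0.1032

P(D) = P(D|I)·P(I) + P(D|II)·P(II) + P(D|III)·P(III) + P(D|IV)·P(IV) + P(D|V)·P(V) + P(D|VI)·P(VI)
      = 0.1057·0.05 + 0.1762·0.12 + 0.1785·0.21 + 0.0162·0.27 + 0.0776·0.22 + 0.1372·0.13
      = 0.005285 + 0.021144 + 0.037485 + 0.004374 + 0.017072 + 0.017836 = 0.103196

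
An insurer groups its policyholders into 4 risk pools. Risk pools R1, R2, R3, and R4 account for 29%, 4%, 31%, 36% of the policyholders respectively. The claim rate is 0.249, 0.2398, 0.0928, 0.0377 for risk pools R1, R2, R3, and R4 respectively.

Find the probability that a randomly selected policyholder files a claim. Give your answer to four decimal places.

0.1241

Using total probability over the partition,
P(C) = P(C|R1)·P(R1) + P(C|R2)·P(R2) + P(C|R3)·P(R3) + P(C|R4)·P(R4)
      = 0.249·0.29 + 0.2398·0.04 + 0.0928·0.31 + 0.0377·0.36
      = 0.07221 + 0.009592 + 0.028768 + 0.013572 = 0.124142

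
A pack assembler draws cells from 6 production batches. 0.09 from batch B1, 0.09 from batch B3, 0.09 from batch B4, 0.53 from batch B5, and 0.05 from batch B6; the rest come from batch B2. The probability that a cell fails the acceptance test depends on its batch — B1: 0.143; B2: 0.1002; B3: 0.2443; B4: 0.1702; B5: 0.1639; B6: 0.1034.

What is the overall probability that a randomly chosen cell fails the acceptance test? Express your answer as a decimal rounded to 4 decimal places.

P(F) ≈ 0.1572

P(B2) = 1 − (0.09 + 0.09 + 0.09 + 0.53 + 0.05) = 0.15.
P(F) = P(F|B1)·P(B1) + P(F|B2)·P(B2) + P(F|B3)·P(B3) + P(F|B4)·P(B4) + P(F|B5)·P(B5) + P(F|B6)·P(B6)
      = 0.143·0.09 + 0.1002·0.15 + 0.2443·0.09 + 0.1702·0.09 + 0.1639·0.53 + 0.1034·0.05
      = 0.01287 + 0.01503 + 0.021987 + 0.015318 + 0.086867 + 0.00517 = 0.157242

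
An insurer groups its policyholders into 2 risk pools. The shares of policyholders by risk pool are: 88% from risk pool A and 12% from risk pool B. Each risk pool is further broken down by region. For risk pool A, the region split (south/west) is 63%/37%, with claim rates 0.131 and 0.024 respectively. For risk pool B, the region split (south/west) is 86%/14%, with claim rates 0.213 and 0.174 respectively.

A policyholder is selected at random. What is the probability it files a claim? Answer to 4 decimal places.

0.1053

P(C|A) = 0.63·0.131 + 0.37·0.024 = 0.08253 + 0.00888 = 0.09141
P(C|B) = 0.86·0.213 + 0.14·0.174 = 0.18318 + 0.02436 = 0.20754
By total probability over the outer partition,
P(C) = 0.88·0.09141 + 0.12·0.20754
      = 0.0804408 + 0.0249048 = 0.1053456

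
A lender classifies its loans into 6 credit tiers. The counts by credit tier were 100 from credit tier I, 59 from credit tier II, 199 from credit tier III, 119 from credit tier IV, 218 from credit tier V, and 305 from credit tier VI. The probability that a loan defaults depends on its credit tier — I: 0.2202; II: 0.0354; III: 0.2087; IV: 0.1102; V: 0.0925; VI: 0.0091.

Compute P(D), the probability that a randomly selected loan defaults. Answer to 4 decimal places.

Total: 100 + 59 + 199 + 119 + 218 + 305 = 1000.
P(I) = 100/1000 = 0.1. P(II) = 59/1000 = 0.059. P(III) = 199/1000 = 0.199. P(IV) = 119/1000 = 0.119. P(V) = 218/1000 = 0.218. P(VI) = 305/1000 = 0.305.
P(D) = P(D|I)·P(I) + P(D|II)·P(II) + P(D|III)·P(III) + P(D|IV)·P(IV) + P(D|V)·P(V) + P(D|VI)·P(VI)
      = 0.2202·0.1 + 0.0354·0.059 + 0.2087·0.199 + 0.1102·0.119 + 0.0925·0.218 + 0.0091·0.305
      = 0.02202 + 0.0020886 + 0.0415313 + 0.0131138 + 0.020165 + 0.0027755 = 0.1016942

0.1017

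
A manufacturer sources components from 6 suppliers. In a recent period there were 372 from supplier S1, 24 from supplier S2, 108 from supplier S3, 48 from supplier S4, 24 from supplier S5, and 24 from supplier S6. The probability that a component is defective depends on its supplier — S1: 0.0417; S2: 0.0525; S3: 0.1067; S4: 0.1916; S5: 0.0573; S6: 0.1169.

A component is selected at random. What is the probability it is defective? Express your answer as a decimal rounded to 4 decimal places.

Total: 372 + 24 + 108 + 48 + 24 + 24 = 600.
P(S1) = 372/600 = 0.62. P(S2) = 24/600 = 0.04. P(S3) = 108/600 = 0.18. P(S4) = 48/600 = 0.08. P(S5) = 24/600 = 0.04. P(S6) = 24/600 = 0.04.
P(D) = P(D|S1)·P(S1) + P(D|S2)·P(S2) + P(D|S3)·P(S3) + P(D|S4)·P(S4) + P(D|S5)·P(S5) + P(D|S6)·P(S6)
      = 0.0417·0.62 + 0.0525·0.04 + 0.1067·0.18 + 0.1916·0.08 + 0.0573·0.04 + 0.1169·0.04
      = 0.025854 + 0.0021 + 0.019206 + 0.015328 + 0.002292 + 0.004676 = 0.069456

P(D) ≈ 0.0695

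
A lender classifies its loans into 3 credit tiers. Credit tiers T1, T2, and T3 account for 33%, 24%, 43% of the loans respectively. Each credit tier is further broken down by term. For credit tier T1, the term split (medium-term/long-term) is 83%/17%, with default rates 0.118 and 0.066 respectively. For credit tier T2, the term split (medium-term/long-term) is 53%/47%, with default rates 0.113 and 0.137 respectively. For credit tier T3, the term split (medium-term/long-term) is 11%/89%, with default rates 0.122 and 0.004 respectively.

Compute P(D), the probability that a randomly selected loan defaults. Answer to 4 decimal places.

0.0732

P(D|T1) = 0.83·0.118 + 0.17·0.066 = 0.09794 + 0.01122 = 0.10916
P(D|T2) = 0.53·0.113 + 0.47·0.137 = 0.05989 + 0.06439 = 0.12428
P(D|T3) = 0.11·0.122 + 0.89·0.004 = 0.01342 + 0.00356 = 0.01698
By total probability over the outer partition,
P(D) = 0.33·0.10916 + 0.24·0.12428 + 0.43·0.01698
      = 0.0360228 + 0.0298272 + 0.0073014 = 0.0731514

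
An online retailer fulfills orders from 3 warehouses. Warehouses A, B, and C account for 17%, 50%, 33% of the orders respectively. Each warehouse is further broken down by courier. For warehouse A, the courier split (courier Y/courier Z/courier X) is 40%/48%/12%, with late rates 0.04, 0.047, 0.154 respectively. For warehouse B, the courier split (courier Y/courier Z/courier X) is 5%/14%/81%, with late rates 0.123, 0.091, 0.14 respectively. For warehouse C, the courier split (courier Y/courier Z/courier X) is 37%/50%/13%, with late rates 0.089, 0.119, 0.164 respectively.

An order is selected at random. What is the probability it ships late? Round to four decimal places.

P(L|A) = 0.4·0.04 + 0.48·0.047 + 0.12·0.154 = 0.016 + 0.02256 + 0.01848 = 0.05704
P(L|B) = 0.05·0.123 + 0.14·0.091 + 0.81·0.14 = 0.00615 + 0.01274 + 0.1134 = 0.13229
P(L|C) = 0.37·0.089 + 0.5·0.119 + 0.13·0.164 = 0.03293 + 0.0595 + 0.02132 = 0.11375
Then overall,
P(L) = 0.17·0.05704 + 0.5·0.13229 + 0.33·0.11375
      = 0.0096968 + 0.066145 + 0.0375375 = 0.1133793

P(L) ≈ 0.1134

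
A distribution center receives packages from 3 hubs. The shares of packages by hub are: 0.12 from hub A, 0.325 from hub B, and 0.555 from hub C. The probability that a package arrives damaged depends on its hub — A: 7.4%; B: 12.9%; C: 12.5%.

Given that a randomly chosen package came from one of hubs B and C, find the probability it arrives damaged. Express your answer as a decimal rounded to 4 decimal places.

Let S = {B, C}.
P(S) = 0.325 + 0.555 = 0.88.
P(D ∩ S) = 0.129·0.325 + 0.125·0.555 = 0.041925 + 0.069375 = 0.1113.
P(D | S) = 0.1113 / 0.88 = 0.126477…

P(D|S) ≈ 0.1265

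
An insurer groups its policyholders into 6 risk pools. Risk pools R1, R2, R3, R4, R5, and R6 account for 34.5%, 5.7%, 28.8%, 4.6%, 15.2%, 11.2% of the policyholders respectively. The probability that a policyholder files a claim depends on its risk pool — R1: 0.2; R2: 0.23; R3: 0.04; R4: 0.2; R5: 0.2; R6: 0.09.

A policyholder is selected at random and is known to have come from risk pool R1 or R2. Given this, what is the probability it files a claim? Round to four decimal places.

Let S = {R1, R2}.
P(S) = 0.345 + 0.057 = 0.402.
P(C ∩ S) = 0.2·0.345 + 0.23·0.057 = 0.069 + 0.01311 = 0.08211.
P(C | S) = 0.08211 / 0.402 = 0.204254…

P(C|S) ≈ 0.2043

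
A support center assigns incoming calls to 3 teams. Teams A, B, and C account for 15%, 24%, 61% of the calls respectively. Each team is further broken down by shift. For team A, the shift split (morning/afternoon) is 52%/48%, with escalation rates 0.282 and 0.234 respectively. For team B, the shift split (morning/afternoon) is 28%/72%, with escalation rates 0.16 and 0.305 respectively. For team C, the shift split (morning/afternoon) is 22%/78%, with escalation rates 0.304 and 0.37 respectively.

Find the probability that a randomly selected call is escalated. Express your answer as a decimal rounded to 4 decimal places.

P(E|A) = 0.52·0.282 + 0.48·0.234 = 0.14664 + 0.11232 = 0.25896
P(E|B) = 0.28·0.16 + 0.72·0.305 = 0.0448 + 0.2196 = 0.2644
P(E|C) = 0.22·0.304 + 0.78·0.37 = 0.06688 + 0.2886 = 0.35548
By total probability over the outer partition,
P(E) = 0.15·0.25896 + 0.24·0.2644 + 0.61·0.35548
      = 0.038844 + 0.063456 + 0.2168428 = 0.3191428

0.3191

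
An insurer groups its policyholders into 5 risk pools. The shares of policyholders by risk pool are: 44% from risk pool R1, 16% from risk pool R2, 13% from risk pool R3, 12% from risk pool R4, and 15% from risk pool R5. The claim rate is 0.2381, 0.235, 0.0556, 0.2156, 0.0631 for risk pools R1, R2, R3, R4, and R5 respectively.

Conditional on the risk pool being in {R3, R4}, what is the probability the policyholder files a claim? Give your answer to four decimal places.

0.1324

Let S = {R3, R4}.
P(S) = 0.13 + 0.12 = 0.25.
P(C ∩ S) = 0.0556·0.13 + 0.2156·0.12 = 0.007228 + 0.025872 = 0.0331.
P(C | S) = 0.0331 / 0.25 = 0.132400…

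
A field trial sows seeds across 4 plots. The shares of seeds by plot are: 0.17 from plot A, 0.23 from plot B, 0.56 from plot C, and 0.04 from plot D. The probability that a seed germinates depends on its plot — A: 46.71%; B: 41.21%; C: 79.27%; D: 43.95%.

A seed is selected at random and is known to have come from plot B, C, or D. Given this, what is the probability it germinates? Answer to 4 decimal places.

P(G|S) ≈ 0.6702

Let S = {B, C, D}.
P(S) = 0.23 + 0.56 + 0.04 = 0.83.
P(G ∩ S) = 0.4121·0.23 + 0.7927·0.56 + 0.4395·0.04 = 0.094783 + 0.443912 + 0.01758 = 0.556275.
P(G | S) = 0.556275 / 0.83 = 0.670211…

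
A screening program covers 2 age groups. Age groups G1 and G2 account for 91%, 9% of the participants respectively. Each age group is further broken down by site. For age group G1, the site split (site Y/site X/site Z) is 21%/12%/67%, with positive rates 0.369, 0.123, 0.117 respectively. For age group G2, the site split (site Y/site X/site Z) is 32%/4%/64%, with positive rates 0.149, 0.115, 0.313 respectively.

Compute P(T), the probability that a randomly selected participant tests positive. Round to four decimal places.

P(T|G1) = 0.21·0.369 + 0.12·0.123 + 0.67·0.117 = 0.07749 + 0.01476 + 0.07839 = 0.17064
P(T|G2) = 0.32·0.149 + 0.04·0.115 + 0.64·0.313 = 0.04768 + 0.0046 + 0.20032 = 0.2526
Then overall,
P(T) = 0.91·0.17064 + 0.09·0.2526
      = 0.1552824 + 0.022734 = 0.1780164

P(T) ≈ 0.1780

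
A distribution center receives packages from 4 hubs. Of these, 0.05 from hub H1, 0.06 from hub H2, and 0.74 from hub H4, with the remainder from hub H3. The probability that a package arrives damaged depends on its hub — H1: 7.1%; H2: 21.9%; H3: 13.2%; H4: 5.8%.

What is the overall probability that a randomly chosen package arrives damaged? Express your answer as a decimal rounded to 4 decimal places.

0.0794

P(H3) = 1 − (0.05 + 0.06 + 0.74) = 0.15.
Using total probability over the partition,
P(D) = P(D|H1)·P(H1) + P(D|H2)·P(H2) + P(D|H3)·P(H3) + P(D|H4)·P(H4)
      = 0.071·0.05 + 0.219·0.06 + 0.132·0.15 + 0.058·0.74
      = 0.00355 + 0.01314 + 0.0198 + 0.04292 = 0.07941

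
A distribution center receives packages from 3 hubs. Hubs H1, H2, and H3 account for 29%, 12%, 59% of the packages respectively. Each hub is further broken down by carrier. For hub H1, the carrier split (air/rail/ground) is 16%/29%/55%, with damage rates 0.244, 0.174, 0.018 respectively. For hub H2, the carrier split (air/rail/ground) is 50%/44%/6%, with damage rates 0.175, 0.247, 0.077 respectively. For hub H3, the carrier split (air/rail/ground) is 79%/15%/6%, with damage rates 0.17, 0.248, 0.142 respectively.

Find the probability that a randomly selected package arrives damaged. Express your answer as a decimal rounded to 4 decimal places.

P(D|H1) = 0.16·0.244 + 0.29·0.174 + 0.55·0.018 = 0.03904 + 0.05046 + 0.0099 = 0.0994
P(D|H2) = 0.5·0.175 + 0.44·0.247 + 0.06·0.077 = 0.0875 + 0.10868 + 0.00462 = 0.2008
P(D|H3) = 0.79·0.17 + 0.15·0.248 + 0.06·0.142 = 0.1343 + 0.0372 + 0.00852 = 0.18002
Then overall,
P(D) = 0.29·0.0994 + 0.12·0.2008 + 0.59·0.18002
      = 0.028826 + 0.024096 + 0.1062118 = 0.1591338

P(D) ≈ 0.1591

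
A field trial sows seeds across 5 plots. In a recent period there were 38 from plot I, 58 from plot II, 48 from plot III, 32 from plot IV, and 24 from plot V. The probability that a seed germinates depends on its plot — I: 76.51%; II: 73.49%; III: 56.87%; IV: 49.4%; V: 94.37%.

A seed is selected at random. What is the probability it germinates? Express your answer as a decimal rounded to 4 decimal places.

P(G) ≈ 0.6873

Total: 38 + 58 + 48 + 32 + 24 = 200.
P(I) = 38/200 = 0.19. P(II) = 58/200 = 0.29. P(III) = 48/200 = 0.24. P(IV) = 32/200 = 0.16. P(V) = 24/200 = 0.12.
P(G) = P(G|I)·P(I) + P(G|II)·P(II) + P(G|III)·P(III) + P(G|IV)·P(IV) + P(G|V)·P(V)
      = 0.7651·0.19 + 0.7349·0.29 + 0.5687·0.24 + 0.494·0.16 + 0.9437·0.12
      = 0.145369 + 0.213121 + 0.136488 + 0.07904 + 0.113244 = 0.687262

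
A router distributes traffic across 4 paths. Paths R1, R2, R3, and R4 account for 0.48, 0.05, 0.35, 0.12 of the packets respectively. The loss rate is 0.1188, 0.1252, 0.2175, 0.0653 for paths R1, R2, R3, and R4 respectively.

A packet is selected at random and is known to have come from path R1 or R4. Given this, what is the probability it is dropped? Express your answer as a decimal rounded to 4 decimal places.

0.1081

Let S = {R1, R4}.
P(S) = 0.48 + 0.12 = 0.6.
P(L ∩ S) = 0.1188·0.48 + 0.0653·0.12 = 0.057024 + 0.007836 = 0.06486.
P(L | S) = 0.06486 / 0.6 = 0.108100…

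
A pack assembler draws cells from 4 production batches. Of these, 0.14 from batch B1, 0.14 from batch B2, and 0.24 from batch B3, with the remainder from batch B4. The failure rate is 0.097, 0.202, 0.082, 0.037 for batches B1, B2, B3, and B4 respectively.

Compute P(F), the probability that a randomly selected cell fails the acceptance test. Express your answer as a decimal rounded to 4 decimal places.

P(B4) = 1 − (0.14 + 0.14 + 0.24) = 0.48.
Summing over the partition,
P(F) = P(F|B1)·P(B1) + P(F|B2)·P(B2) + P(F|B3)·P(B3) + P(F|B4)·P(B4)
      = 0.097·0.14 + 0.202·0.14 + 0.082·0.24 + 0.037·0.48
      = 0.01358 + 0.02828 + 0.01968 + 0.01776 = 0.0793

0.0793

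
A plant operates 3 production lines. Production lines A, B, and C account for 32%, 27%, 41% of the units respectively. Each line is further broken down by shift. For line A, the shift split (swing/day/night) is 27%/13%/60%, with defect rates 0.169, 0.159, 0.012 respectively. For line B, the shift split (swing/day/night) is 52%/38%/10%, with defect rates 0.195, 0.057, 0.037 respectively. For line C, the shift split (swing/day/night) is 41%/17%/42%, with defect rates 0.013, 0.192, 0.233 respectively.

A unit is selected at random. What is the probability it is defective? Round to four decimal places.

P(D|A) = 0.27·0.169 + 0.13·0.159 + 0.6·0.012 = 0.04563 + 0.02067 + 0.0072 = 0.0735
P(D|B) = 0.52·0.195 + 0.38·0.057 + 0.1·0.037 = 0.1014 + 0.02166 + 0.0037 = 0.12676
P(D|C) = 0.41·0.013 + 0.17·0.192 + 0.42·0.233 = 0.00533 + 0.03264 + 0.09786 = 0.13583
Then overall,
P(D) = 0.32·0.0735 + 0.27·0.12676 + 0.41·0.13583
      = 0.02352 + 0.0342252 + 0.0556903 = 0.1134355

P(D) ≈ 0.1134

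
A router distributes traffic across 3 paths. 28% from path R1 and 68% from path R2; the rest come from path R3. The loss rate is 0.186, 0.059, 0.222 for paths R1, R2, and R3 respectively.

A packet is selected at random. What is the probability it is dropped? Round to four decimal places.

0.1011

P(R3) = 1 − (0.28 + 0.68) = 0.04.
P(L) = P(L|R1)·P(R1) + P(L|R2)·P(R2) + P(L|R3)·P(R3)
      = 0.186·0.28 + 0.059·0.68 + 0.222·0.04
      = 0.05208 + 0.04012 + 0.00888 = 0.10108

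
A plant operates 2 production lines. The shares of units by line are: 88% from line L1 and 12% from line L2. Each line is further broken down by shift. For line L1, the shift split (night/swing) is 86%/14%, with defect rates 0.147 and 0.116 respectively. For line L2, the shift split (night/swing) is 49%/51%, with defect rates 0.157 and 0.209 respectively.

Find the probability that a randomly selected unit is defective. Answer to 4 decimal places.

P(D|L1) = 0.86·0.147 + 0.14·0.116 = 0.12642 + 0.01624 = 0.14266
P(D|L2) = 0.49·0.157 + 0.51·0.209 = 0.07693 + 0.10659 = 0.18352
By total probability over the outer partition,
P(D) = 0.88·0.14266 + 0.12·0.18352
      = 0.1255408 + 0.0220224 = 0.1475632

P(D) ≈ 0.1476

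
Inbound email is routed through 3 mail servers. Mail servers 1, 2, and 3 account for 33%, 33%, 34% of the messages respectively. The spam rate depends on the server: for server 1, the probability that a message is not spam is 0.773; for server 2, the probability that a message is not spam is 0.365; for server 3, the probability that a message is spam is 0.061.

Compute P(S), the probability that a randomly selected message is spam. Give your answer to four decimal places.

P(S) ≈ 0.3052

P(S|1) = 1 − 0.773 = 0.227.
P(S|2) = 1 − 0.365 = 0.635.
P(S) = P(S|1)·P(1) + P(S|2)·P(2) + P(S|3)·P(3)
      = 0.227·0.33 + 0.635·0.33 + 0.061·0.34
      = 0.07491 + 0.20955 + 0.02074 = 0.3052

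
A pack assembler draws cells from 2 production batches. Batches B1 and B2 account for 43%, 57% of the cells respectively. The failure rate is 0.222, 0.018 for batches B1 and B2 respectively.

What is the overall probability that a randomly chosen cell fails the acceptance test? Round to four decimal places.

P(F) ≈ 0.1057

P(F) = P(F|B1)·P(B1) + P(F|B2)·P(B2)
      = 0.222·0.43 + 0.018·0.57
      = 0.09546 + 0.01026 = 0.10572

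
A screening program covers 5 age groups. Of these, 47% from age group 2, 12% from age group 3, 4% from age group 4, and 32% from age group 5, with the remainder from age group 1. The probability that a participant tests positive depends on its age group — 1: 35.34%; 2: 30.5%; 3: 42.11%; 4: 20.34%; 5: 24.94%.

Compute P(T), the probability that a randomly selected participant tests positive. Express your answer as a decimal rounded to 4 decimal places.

P(1) = 1 − (0.47 + 0.12 + 0.04 + 0.32) = 0.05.
P(T) = P(T|1)·P(1) + P(T|2)·P(2) + P(T|3)·P(3) + P(T|4)·P(4) + P(T|5)·P(5)
      = 0.3534·0.05 + 0.305·0.47 + 0.4211·0.12 + 0.2034·0.04 + 0.2494·0.32
      = 0.01767 + 0.14335 + 0.050532 + 0.008136 + 0.079808 = 0.299496

P(T) ≈ 0.2995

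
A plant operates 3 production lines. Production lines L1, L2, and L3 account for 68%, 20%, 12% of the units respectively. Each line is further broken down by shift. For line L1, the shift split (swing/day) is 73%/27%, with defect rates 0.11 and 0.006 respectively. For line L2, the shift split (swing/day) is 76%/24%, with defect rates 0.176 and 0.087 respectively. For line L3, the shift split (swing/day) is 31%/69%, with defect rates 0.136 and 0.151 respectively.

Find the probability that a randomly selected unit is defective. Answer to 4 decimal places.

P(D) ≈ 0.1042

P(D|L1) = 0.73·0.11 + 0.27·0.006 = 0.0803 + 0.00162 = 0.08192
P(D|L2) = 0.76·0.176 + 0.24·0.087 = 0.13376 + 0.02088 = 0.15464
P(D|L3) = 0.31·0.136 + 0.69·0.151 = 0.04216 + 0.10419 = 0.14635
By total probability over the outer partition,
P(D) = 0.68·0.08192 + 0.2·0.15464 + 0.12·0.14635
      = 0.0557056 + 0.030928 + 0.017562 = 0.1041956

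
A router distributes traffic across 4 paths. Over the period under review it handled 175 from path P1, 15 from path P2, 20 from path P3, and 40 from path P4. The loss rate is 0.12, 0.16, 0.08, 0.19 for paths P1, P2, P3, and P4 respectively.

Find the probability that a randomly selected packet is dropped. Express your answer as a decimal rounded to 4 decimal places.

Total: 175 + 15 + 20 + 40 = 250.
P(P1) = 175/250 = 0.7. P(P2) = 15/250 = 0.06. P(P3) = 20/250 = 0.08. P(P4) = 40/250 = 0.16.
By the law of total probability,
P(L) = P(L|P1)·P(P1) + P(L|P2)·P(P2) + P(L|P3)·P(P3) + P(L|P4)·P(P4)
      = 0.12·0.7 + 0.16·0.06 + 0.08·0.08 + 0.19·0.16
      = 0.084 + 0.0096 + 0.0064 + 0.0304 = 0.1304

0.1304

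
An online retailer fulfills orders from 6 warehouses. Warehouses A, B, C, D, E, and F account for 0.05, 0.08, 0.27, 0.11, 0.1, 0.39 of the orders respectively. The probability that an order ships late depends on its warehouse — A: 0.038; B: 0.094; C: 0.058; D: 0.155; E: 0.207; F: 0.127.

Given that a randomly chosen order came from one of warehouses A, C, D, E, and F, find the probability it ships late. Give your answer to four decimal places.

Let S = {A, C, D, E, F}.
P(S) = 0.05 + 0.27 + 0.11 + 0.1 + 0.39 = 0.92.
P(L ∩ S) = 0.038·0.05 + 0.058·0.27 + 0.155·0.11 + 0.207·0.1 + 0.127·0.39 = 0.0019 + 0.01566 + 0.01705 + 0.0207 + 0.04953 = 0.10484.
P(L | S) = 0.10484 / 0.92 = 0.113957…

0.1140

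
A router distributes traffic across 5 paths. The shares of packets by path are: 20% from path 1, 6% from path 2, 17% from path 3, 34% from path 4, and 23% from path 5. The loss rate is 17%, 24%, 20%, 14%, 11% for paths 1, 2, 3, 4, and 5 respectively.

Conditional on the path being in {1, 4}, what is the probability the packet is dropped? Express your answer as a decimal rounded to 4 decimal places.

Let S = {1, 4}.
P(S) = 0.2 + 0.34 = 0.54.
P(L ∩ S) = 0.17·0.2 + 0.14·0.34 = 0.034 + 0.0476 = 0.0816.
P(L | S) = 0.0816 / 0.54 = 0.151111…

P(L|S) ≈ 0.1511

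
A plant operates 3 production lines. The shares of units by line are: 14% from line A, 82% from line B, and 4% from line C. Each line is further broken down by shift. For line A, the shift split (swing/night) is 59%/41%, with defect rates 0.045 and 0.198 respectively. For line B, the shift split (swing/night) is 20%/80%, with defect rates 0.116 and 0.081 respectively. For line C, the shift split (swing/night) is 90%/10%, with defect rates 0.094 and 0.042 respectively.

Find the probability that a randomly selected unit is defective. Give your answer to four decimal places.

P(D|A) = 0.59·0.045 + 0.41·0.198 = 0.02655 + 0.08118 = 0.10773
P(D|B) = 0.2·0.116 + 0.8·0.081 = 0.0232 + 0.0648 = 0.088
P(D|C) = 0.9·0.094 + 0.1·0.042 = 0.0846 + 0.0042 = 0.0888
Then overall,
P(D) = 0.14·0.10773 + 0.82·0.088 + 0.04·0.0888
      = 0.0150822 + 0.07216 + 0.003552 = 0.0907942

P(D) ≈ 0.0908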